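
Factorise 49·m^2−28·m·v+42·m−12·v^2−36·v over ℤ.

(7·m+2·v+6)·(7·m−6·v)

Group: 7·m·(7·m+2·v+6) − 6·v·(7·m+2·v+6); both groups contain (7·m+2·v+6).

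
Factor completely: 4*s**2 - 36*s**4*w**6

-4*s**2*(3*s*w**3 + 1)*(3*s*w**3 - 1)

Factor out 4*s**2 first: what remains is -9*s**2*w**6 + 1.
Recognize a difference of squares with the parts 1 and 3*s*w**3.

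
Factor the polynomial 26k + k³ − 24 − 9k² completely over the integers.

By the rational root theorem, k = 4 is a root, so (k − 4) divides it; the quotient is k² − 5k + 6.
The remaining quadratic factors as (k − 2)(k − 3).

(k − 2)(k − 3)(k − 4)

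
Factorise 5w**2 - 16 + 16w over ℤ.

(5w - 4)(w + 4)

Need a pair with product 5·(-16) = -80 and sum 16: that's -4 and 20.
Split the middle term: 5w**2 - 4w + 20w - 16 = w(5w - 4) + 4(5w - 4).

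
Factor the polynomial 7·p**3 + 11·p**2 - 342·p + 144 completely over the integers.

By the rational root theorem, p = 6 is a root, giving the factor (p - 6) and quotient 7·p**2 + 53·p - 24.
The remaining quadratic factors as (p + 8)(7·p - 3).

(7·p - 3)·(p + 8)·(p - 6)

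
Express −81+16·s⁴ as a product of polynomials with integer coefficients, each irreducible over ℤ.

(2·s)⁴ − (3)⁴ = ((2·s)² − (3)²)((2·s)² + (3)²); the first factor splits again, the second (4·s²+9) is irreducible.

(2·s+3)·(2·s−3)·(4·s²+9)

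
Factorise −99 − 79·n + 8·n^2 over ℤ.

(8·n + 9)·(n − 11)

Need a pair with product 8·(−99) = −792 and sum −79: that's −88 and 9.
Split the middle term: 8·n^2 − 88·n + 9·n − 99 = 8·n·(n − 11) + 9·(n − 11).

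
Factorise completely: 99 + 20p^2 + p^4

Substitute u = p^2 to get a quadratic in u, then factor.
p^2 + 11 is irreducible over ℤ (always positive, so no real roots).
p^2 + 9 is irreducible over ℤ (sum of squares).

(p^2 + 11)(p^2 + 9)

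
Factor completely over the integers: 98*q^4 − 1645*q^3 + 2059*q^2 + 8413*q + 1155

(2*q − 7)*(7*q + 1)*(7*q + 11)*(q − 15)

Trying the rational-root candidates, q = −11/7 is a root, so (7*q + 11) is a factor; dividing leaves 14*q^3 − 257*q^2 + 698*q + 105.
Continuing, q = 7/2 is a root, so (2*q − 7) divides it; the quotient is 7*q^2 − 104*q − 15.
The remaining quadratic factors as (7*q + 1)(q − 15).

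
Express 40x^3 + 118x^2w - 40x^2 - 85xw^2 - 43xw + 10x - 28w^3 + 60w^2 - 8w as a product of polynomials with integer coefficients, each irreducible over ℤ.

(5x - 4w)(2x + 7w - 1)(4x + w - 2)

Group: 4x(10x^2 + 27xw - 5x - 28w^2 + 4w) + (w - 2)(10x^2 + 27xw - 5x - 28w^2 + 4w); both groups contain (10x^2 + 27xw - 5x - 28w^2 + 4w), so (4x + w - 2) is a factor with cofactor 10x^2 + 27xw - 5x - 28w^2 + 4w.
The cofactor groups again: 10x^2 + 27xw - 5x - 28w^2 + 4w = 5x(2x + 7w - 1) - 4w(2x + 7w - 1); both groups contain (2x + 7w - 1), giving (5x - 4w)(2x + 7w - 1).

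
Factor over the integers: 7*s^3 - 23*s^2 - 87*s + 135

Among the possible rational roots, s = -3 is a root, so (s + 3) divides it; the quotient is 7*s^2 - 44*s + 45.
The remaining quadratic factors as (7*s - 9)(s - 5).

(7*s - 9)*(s + 3)*(s - 5)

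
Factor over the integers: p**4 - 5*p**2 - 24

Substitute u = p**2 to get a quadratic in u, then factor.
p**2 - 8 is irreducible over ℤ (8 is not a perfect square).
p**2 + 3 is irreducible over ℤ (always positive, so no real roots).

(p**2 + 3)*(p**2 - 8)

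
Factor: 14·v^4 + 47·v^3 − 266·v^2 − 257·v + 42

(2·v − 7)·(7·v − 1)·(v + 1)·(v + 6)

Trying the rational-root candidates, v = −1 is a root, giving the factor (v + 1) and quotient 14·v^3 + 33·v^2 − 299·v + 42.
Then v = 7/2 is a root, giving the factor (2·v − 7) and quotient 7·v^2 + 41·v − 6.
The remaining quadratic factors as (7·v − 1)(v + 6).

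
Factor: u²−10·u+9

Two integers with product 9 and sum −10 are −9 and −1.

(u−1)·(u−9)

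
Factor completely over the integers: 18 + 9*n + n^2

(n + 3)*(n + 6)

Two integers with product 18 and sum 9 are 3 and 6.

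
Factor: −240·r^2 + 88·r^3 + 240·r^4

8·r^2·(5·r + 6)·(6·r − 5)

Pull out the common factor 8·r^2, then factor the remaining trinomial.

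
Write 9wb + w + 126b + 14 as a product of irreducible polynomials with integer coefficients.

Group as (9wb + w) + (126b + 14) = w(9b + 1) + 14(9b + 1).
Both groups share the factor (9b + 1).

(9b + 1)(w + 14)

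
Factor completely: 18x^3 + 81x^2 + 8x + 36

(2x + 9)(9x^2 + 4)

Group as (18x^3 + 8x) + (81x^2 + 36) = 2x(9x^2 + 4) + 9(9x^2 + 4).
Both groups share the factor (9x^2 + 4).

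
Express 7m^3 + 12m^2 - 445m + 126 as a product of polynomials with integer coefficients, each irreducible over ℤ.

(7m - 2)(m + 9)(m - 7)

Testing divisors of the constant over divisors of the leading coefficient, m = 7 is a root, so (m - 7) divides it; the quotient is 7m^2 + 61m - 18.
The remaining quadratic factors as (7m - 2)(m + 9).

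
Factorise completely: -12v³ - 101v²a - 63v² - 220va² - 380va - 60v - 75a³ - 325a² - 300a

-(v + 3a + 4)(12v + 5a + 15)(v + 5a)

Group: v(-12v² - 65va - 15v - 25a² - 75a) + (3a + 4)(-12v² - 65va - 15v - 25a² - 75a); both groups contain (-12v² - 65va - 15v - 25a² - 75a), so (v + 3a + 4) is a factor with cofactor -12v² - 65va - 15v - 25a² - 75a.
The cofactor groups again: -12v² - 65va - 15v - 25a² - 75a = -12v(v + 5a) + (-5a - 15)(v + 5a); both groups contain (v + 5a), giving -(12v + 5a + 15)(v + 5a).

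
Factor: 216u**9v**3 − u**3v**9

Every term has a factor of u**3v**3; factoring it out leaves 216u**6 − v**6.
Recognize a difference of cubes with the parts 6u**2 and v**2.

u**3v**3(6u**2 − v**2)(36u**4 + 6u**2v**2 + v**4)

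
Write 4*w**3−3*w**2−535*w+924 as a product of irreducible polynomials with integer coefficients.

(4*w−7)*(w+12)*(w−11)

Trying the rational-root candidates, w = −12 is a root, giving the factor (w+12) and quotient 4*w**2−51*w+77.
The remaining quadratic factors as (4*w−7)(w−11).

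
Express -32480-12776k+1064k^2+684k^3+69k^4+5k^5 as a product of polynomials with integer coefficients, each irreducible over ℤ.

Trying the rational-root candidates, k = -14/5 is a root, so (5k+14) is a factor; dividing leaves k^4+11k^3+106k^2-84k-2320.
Continuing, k = -5 is a root, so (k+5) divides it; the quotient is k^3+6k^2+76k-464.
Next, k = 4 is a root, giving the factor (k-4) and quotient k^2+10k+116.
The quadratic k^2+10k+116 has discriminant -364 < 0 and is irreducible over ℤ.

(5k+14)(k+5)(k-4)(k^2+10k+116)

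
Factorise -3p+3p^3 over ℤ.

3p(p+1)(p-1)

Pull out the common factor 3p; p^2-1 is a difference of squares.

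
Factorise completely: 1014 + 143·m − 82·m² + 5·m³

(5·m + 13)·(m − 13)·(m − 6)

Trying the rational-root candidates, m = 6 is a root, giving the factor (m − 6) and quotient 5·m² − 52·m − 169.
The remaining quadratic factors as (5·m + 13)(m − 13).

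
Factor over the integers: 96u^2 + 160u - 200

Pull out the common factor 8, then factor the remaining trinomial.

8(2u + 5)(6u - 5)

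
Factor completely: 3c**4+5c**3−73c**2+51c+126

(3c−7)(c+1)(c+6)(c−3)

Testing divisors of the constant over divisors of the leading coefficient, c = −1 is a root, giving the factor (c+1) and quotient 3c**3+2c**2−75c+126.
Next, c = 7/3 is a root, so (3c−7) divides it; the quotient is c**2+3c−18.
The remaining quadratic factors as (c−3)(c+6).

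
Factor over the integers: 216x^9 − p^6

(6x^3 − p^2)(36x^6 + 6x^3p^2 + p^4)

Recognize a difference of cubes with the parts 6x^3 and p^2.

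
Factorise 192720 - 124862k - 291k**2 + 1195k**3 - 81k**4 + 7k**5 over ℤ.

Testing divisors of the constant over divisors of the leading coefficient, k = -8 is a root, giving the factor (k + 8) and quotient 7k**4 - 137k**3 + 2291k**2 - 18619k + 24090.
Continuing, k = 11/7 is a root, so (7k - 11) divides it; the quotient is k**3 - 18k**2 + 299k - 2190.
Next, k = 10 is a root, giving the factor (k - 10) and quotient k**2 - 8k + 219.
The quadratic k**2 - 8k + 219 has discriminant -812 < 0 and is irreducible over ℤ.

(7k - 11)(k + 8)(k - 10)(k**2 - 8k + 219)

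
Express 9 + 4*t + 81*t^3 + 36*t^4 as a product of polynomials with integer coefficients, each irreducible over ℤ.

Group as (36*t^4 + 4*t) + (81*t^3 + 9) = 4*t*(9*t^3 + 1) + 9*(9*t^3 + 1).
Both groups share the factor (9*t^3 + 1).

(4*t + 9)*(9*t^3 + 1)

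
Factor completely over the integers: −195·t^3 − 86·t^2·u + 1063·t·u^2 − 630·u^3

Group: 5·t·(−39·t^2 + 92·t·u − 45·u^2) + 14·u·(−39·t^2 + 92·t·u − 45·u^2); both groups contain (−39·t^2 + 92·t·u − 45·u^2), so (5·t + 14·u) is a factor with cofactor −39·t^2 + 92·t·u − 45·u^2.
The cofactor groups again: −39·t^2 + 92·t·u − 45·u^2 = −3·t·(13·t − 9·u) + 5·u·(13·t − 9·u); both groups contain (13·t − 9·u), giving −(3·t − 5·u)·(13·t − 9·u).

−(13·t − 9·u)·(3·t − 5·u)·(5·t + 14·u)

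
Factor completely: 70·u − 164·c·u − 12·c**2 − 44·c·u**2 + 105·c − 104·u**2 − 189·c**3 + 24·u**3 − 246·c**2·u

−(3·c + 2·u)·(7·c + 6·u − 5)·(9·c − 2·u + 7)

Group: 7·c·(−27·c**2 − 12·c·u − 21·c + 4·u**2 − 14·u) + (6·u − 5)·(−27·c**2 − 12·c·u − 21·c + 4·u**2 − 14·u); both groups contain (−27·c**2 − 12·c·u − 21·c + 4·u**2 − 14·u), so (7·c + 6·u − 5) is a factor with cofactor −27·c**2 − 12·c·u − 21·c + 4·u**2 − 14·u.
The cofactor groups again: −27·c**2 − 12·c·u − 21·c + 4·u**2 − 14·u = −9·c·(3·c + 2·u) + (2·u − 7)·(3·c + 2·u); both groups contain (3·c + 2·u), giving −(9·c − 2·u + 7)·(3·c + 2·u).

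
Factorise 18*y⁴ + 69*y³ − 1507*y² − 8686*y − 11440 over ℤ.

Testing divisors of the constant over divisors of the leading coefficient, y = −8 is a root, giving the factor (y + 8) and quotient 18*y³ − 75*y² − 907*y − 1430.
Continuing, y = −11/3 is a root, giving the factor (3*y + 11) and quotient 6*y² − 47*y − 130.
The remaining quadratic factors as (6*y + 13)(y − 10).

(3*y + 11)*(6*y + 13)*(y + 8)*(y − 10)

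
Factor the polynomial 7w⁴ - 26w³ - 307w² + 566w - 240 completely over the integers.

(7w - 5)(w + 6)(w - 1)(w - 8)

Among the possible rational roots, w = -6 is a root, so (w + 6) divides it; the quotient is 7w³ - 68w² + 101w - 40.
Then w = 8 is a root, so (w - 8) divides it; the quotient is 7w² - 12w + 5.
The remaining quadratic factors as (w - 1)(7w - 5).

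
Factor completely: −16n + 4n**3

Factor out 4n, leaving n**2 − 4, which is a difference of two squares.

4n(n + 2)(n − 2)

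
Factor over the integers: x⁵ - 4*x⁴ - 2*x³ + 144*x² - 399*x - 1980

Trying the rational-root candidates, x = -3 is a root, so (x + 3) divides it; the quotient is x⁴ - 7*x³ + 19*x² + 87*x - 660.
Then x = -4 is a root, so (x + 4) divides it; the quotient is x³ - 11*x² + 63*x - 165.
Next, x = 5 is a root, so (x - 5) divides it; the quotient is x² - 6*x + 33.
The quadratic x² - 6*x + 33 has discriminant -96 < 0 and is irreducible over ℤ.

(x + 3)*(x + 4)*(x - 5)*(x² - 6*x + 33)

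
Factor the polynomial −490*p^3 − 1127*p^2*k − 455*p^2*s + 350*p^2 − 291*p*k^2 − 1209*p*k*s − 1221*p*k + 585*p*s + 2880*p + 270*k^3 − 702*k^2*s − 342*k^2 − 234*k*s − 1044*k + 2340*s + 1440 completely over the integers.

Group: 5*p*(−98*p^2 − 49*p*k − 91*p*s − 224*p + 30*k^2 − 78*k*s + 12*k − 156*s − 96) + (9*k − 15)*(−98*p^2 − 49*p*k − 91*p*s − 224*p + 30*k^2 − 78*k*s + 12*k − 156*s − 96); both groups contain (−98*p^2 − 49*p*k − 91*p*s − 224*p + 30*k^2 − 78*k*s + 12*k − 156*s − 96), so (5*p + 9*k − 15) is a factor with cofactor −98*p^2 − 49*p*k − 91*p*s − 224*p + 30*k^2 − 78*k*s + 12*k − 156*s − 96.
The cofactor groups again: −98*p^2 − 49*p*k − 91*p*s − 224*p + 30*k^2 − 78*k*s + 12*k − 156*s − 96 = −7*p*(14*p − 5*k + 13*s + 8) + (−6*k − 12)*(14*p − 5*k + 13*s + 8); both groups contain (14*p − 5*k + 13*s + 8), giving −(7*p + 6*k + 12)*(14*p − 5*k + 13*s + 8).

−(14*p − 5*k + 13*s + 8)*(7*p + 6*k + 12)*(5*p + 9*k − 15)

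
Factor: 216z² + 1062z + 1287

Pull out the common factor 9, then factor the remaining trinomial.

9(4z + 11)(6z + 13)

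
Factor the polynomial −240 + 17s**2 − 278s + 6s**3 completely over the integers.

(6s + 5)(s + 8)(s − 6)

By the rational root theorem, s = 6 is a root, so (s − 6) divides it; the quotient is 6s**2 + 53s + 40.
The remaining quadratic factors as (s + 8)(6s + 5).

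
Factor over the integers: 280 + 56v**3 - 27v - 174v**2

Trying the rational-root candidates, v = 5/2 is a root, giving the factor (2v - 5) and quotient 28v**2 - 17v - 56.
The remaining quadratic factors as (7v + 8)(4v - 7).

(2v - 5)(4v - 7)(7v + 8)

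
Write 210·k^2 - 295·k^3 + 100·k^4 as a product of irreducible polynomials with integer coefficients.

Pull out the common factor 5·k^2, then factor the remaining trinomial.

5·k^2·(4·k - 7)·(5·k - 6)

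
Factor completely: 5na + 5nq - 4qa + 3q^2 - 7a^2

Group: q(5n + 3q - 7a) + a(5n + 3q - 7a); both groups contain (5n + 3q - 7a).

(5n + 3q - 7a)(q + a)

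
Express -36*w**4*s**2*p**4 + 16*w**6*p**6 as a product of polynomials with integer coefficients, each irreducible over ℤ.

Factor out 4*w**4*p**4 first: what remains is 4*w**2*p**2 - 9*s**2.
Recognize a difference of squares with the parts 2*w*p and 3*s.

4*p**4*w**4*(2*w*p + 3*s)*(2*w*p - 3*s)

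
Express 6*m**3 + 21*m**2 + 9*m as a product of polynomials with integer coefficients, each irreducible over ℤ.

Pull out the common factor 3*m, then factor the remaining trinomial.

3*m*(2*m + 1)*(m + 3)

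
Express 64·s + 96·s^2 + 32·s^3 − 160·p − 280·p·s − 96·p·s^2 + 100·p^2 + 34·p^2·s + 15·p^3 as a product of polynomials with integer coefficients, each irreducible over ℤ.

(3·p − 4·s − 4)·(5·p − 2·s)·(p + 4·s + 8)

Group: 3·p·(5·p^2 + 18·p·s + 40·p − 8·s^2 − 16·s) + (−4·s − 4)·(5·p^2 + 18·p·s + 40·p − 8·s^2 − 16·s); both groups contain (5·p^2 + 18·p·s + 40·p − 8·s^2 − 16·s), so (3·p − 4·s − 4) is a factor with cofactor 5·p^2 + 18·p·s + 40·p − 8·s^2 − 16·s.
The cofactor groups again: 5·p^2 + 18·p·s + 40·p − 8·s^2 − 16·s = p·(5·p − 2·s) + (4·s + 8)·(5·p − 2·s); both groups contain (5·p − 2·s), giving (p + 4·s + 8)·(5·p − 2·s).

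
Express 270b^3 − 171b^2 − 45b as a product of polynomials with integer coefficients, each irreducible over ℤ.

Pull out the common factor 9b, then factor the remaining trinomial.

9b(5b + 1)(6b − 5)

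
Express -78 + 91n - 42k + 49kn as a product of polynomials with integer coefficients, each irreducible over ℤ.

(7k + 13)(7n - 6)

Group as (49kn - 42k) + (91n - 78) = 7k(7n - 6) + 13(7n - 6).
Both groups share the factor (7n - 6).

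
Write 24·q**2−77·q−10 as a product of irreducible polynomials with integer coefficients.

Need a pair with product 24·(−10) = −240 and sum −77: that's 3 and −80.
Split the middle term: 24·q**2+3·q − 80·q−10 = 3·q·(8·q+1) − 10·(8·q+1).

(3·q−10)·(8·q+1)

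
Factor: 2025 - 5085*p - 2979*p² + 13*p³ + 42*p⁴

(2*p + 15)*(3*p - 1)*(7*p + 15)*(p - 9)

Among the possible rational roots, p = -15/2 is a root, so (2*p + 15) divides it; the quotient is 21*p³ - 151*p² - 357*p + 135.
Continuing, p = 9 is a root, so (p - 9) is a factor; dividing leaves 21*p² + 38*p - 15.
The remaining quadratic factors as (7*p + 15)(3*p - 1).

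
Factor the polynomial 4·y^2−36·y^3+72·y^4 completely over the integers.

Pull out the common factor 4·y^2, then factor the remaining trinomial.

4·y^2·(3·y−1)·(6·y−1)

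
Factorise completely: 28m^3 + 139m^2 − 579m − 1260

Testing divisors of the constant over divisors of the leading coefficient, m = −7 is a root, so (m + 7) is a factor; dividing leaves 28m^2 − 57m − 180.
The remaining quadratic factors as (4m − 15)(7m + 12).

(4m − 15)(7m + 12)(m + 7)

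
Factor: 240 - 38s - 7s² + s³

(s + 6)(s - 5)(s - 8)

Trying the rational-root candidates, s = 5 is a root, so (s - 5) divides it; the quotient is s² - 2s - 48.
The remaining quadratic factors as (s - 8)(s + 6).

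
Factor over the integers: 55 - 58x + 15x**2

(3x - 5)(5x - 11)

Need a pair with product 15·55 = 825 and sum -58: that's -25 and -33.
Split the middle term: 15x**2 - 25x - 33x + 55 = 5x(3x - 5) - 11(3x - 5).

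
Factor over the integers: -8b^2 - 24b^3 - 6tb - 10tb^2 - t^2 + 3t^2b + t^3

(t - 3b - 1)(t + 2b)(t + 4b)

Group: t(t^2 - tb - t - 6b^2 - 2b) + 4b(t^2 - tb - t - 6b^2 - 2b); both groups contain (t^2 - tb - t - 6b^2 - 2b), so (t + 4b) is a factor with cofactor t^2 - tb - t - 6b^2 - 2b.
The cofactor groups again: t^2 - tb - t - 6b^2 - 2b = t(t - 3b - 1) + 2b(t - 3b - 1); both groups contain (t - 3b - 1), giving (t + 2b)(t - 3b - 1).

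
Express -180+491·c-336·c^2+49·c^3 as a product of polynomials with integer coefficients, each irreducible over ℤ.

Testing divisors of the constant over divisors of the leading coefficient, c = 4/7 is a root, so (7·c-4) is a factor; dividing leaves 7·c^2-44·c+45.
The remaining quadratic factors as (c-5)(7·c-9).

(7·c-4)·(7·c-9)·(c-5)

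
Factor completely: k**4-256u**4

(k+4u)(k-4u)(k**2+16u**2)

(k)⁴ − (4u)⁴ = ((k)² − (4u)²)((k)² + (4u)²); the first factor splits again, the second (k**2+16u**2) is irreducible.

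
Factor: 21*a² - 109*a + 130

Need a pair with product 21·130 = 2730 and sum -109: that's -70 and -39.
Split the middle term: 21*a² - 70*a - 39*a + 130 = 7*a*(3*a - 10) - 13*(3*a - 10).

(3*a - 10)*(7*a - 13)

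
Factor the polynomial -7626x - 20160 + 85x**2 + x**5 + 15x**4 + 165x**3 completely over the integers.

Trying the rational-root candidates, x = 6 is a root, so (x - 6) is a factor; dividing leaves x**4 + 21x**3 + 291x**2 + 1831x + 3360.
Next, x = -3 is a root, so (x + 3) is a factor; dividing leaves x**3 + 18x**2 + 237x + 1120.
Continuing, x = -7 is a root, giving the factor (x + 7) and quotient x**2 + 11x + 160.
The quadratic x**2 + 11x + 160 has discriminant -519 < 0 and is irreducible over ℤ.

(x + 3)(x + 7)(x - 6)(x**2 + 11x + 160)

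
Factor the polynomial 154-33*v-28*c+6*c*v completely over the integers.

(2*c-11)*(3*v-14)

Group as (6*c*v-28*c) + (-33*v+154) = 2*c*(3*v-14) - 11*(3*v-14).
Both groups share the factor (3*v-14).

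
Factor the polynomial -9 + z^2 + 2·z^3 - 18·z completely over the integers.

Trying the rational-root candidates, z = -1/2 is a root, giving the factor (2·z + 1) and quotient z^2 - 9.
The remaining quadratic factors as (z - 3)(z + 3).

(2·z + 1)·(z + 3)·(z - 3)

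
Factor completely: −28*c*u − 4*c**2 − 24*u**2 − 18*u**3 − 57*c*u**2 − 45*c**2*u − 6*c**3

−(6*c + 3*u + 4)*(c + 6*u)*(c + u)

Group: c*(−6*c**2 − 9*c*u − 4*c − 3*u**2 − 4*u) + 6*u*(−6*c**2 − 9*c*u − 4*c − 3*u**2 − 4*u); both groups contain (−6*c**2 − 9*c*u − 4*c − 3*u**2 − 4*u), so (c + 6*u) is a factor with cofactor −6*c**2 − 9*c*u − 4*c − 3*u**2 − 4*u.
The cofactor groups again: −6*c**2 − 9*c*u − 4*c − 3*u**2 − 4*u = −c*(6*c + 3*u + 4) − u*(6*c + 3*u + 4); both groups contain (6*c + 3*u + 4), giving −(c + u)*(6*c + 3*u + 4).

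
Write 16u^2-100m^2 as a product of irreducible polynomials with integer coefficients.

4(2u-5m)(2u+5m)

Factor out 4, leaving 4u^2-25m^2, which is a difference of two squares.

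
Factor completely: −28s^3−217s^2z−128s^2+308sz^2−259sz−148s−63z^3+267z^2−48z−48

Group: 4s(−7s^2−56sz−25s+63z^2−15z−12) + (−z+4)(−7s^2−56sz−25s+63z^2−15z−12); both groups contain (−7s^2−56sz−25s+63z^2−15z−12), so (4s−z+4) is a factor with cofactor −7s^2−56sz−25s+63z^2−15z−12.
The cofactor groups again: −7s^2−56sz−25s+63z^2−15z−12 = −7s(s+9z+3) + (7z−4)(s+9z+3); both groups contain (s+9z+3), giving −(7s−7z+4)(s+9z+3).

−(4s−z+4)(7s−7z+4)(s+9z+3)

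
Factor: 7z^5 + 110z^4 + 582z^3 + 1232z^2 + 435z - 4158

Trying the rational-root candidates, z = 9/7 is a root, giving the factor (7z - 9) and quotient z^4 + 17z^3 + 105z^2 + 311z + 462.
Continuing, z = -6 is a root, giving the factor (z + 6) and quotient z^3 + 11z^2 + 39z + 77.
Then z = -7 is a root, so (z + 7) divides it; the quotient is z^2 + 4z + 11.
The quadratic z^2 + 4z + 11 has discriminant -28 < 0 and is irreducible over ℤ.

(7z - 9)(z + 6)(z + 7)(z^2 + 4z + 11)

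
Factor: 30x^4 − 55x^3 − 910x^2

Pull out the common factor 5x^2, then factor the remaining trinomial.

5x^2(2x − 13)(3x + 14)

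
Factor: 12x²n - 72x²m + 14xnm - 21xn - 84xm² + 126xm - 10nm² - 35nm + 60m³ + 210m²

(4x - 2m - 7)(n - 6m)(3x + 5m)

Group: 3x(4xn - 24xm - 2nm - 7n + 12m² + 42m) + 5m(4xn - 24xm - 2nm - 7n + 12m² + 42m); both groups contain (4xn - 24xm - 2nm - 7n + 12m² + 42m), so (3x + 5m) is a factor with cofactor 4xn - 24xm - 2nm - 7n + 12m² + 42m.
The cofactor groups again: 4xn - 24xm - 2nm - 7n + 12m² + 42m = 4x(n - 6m) + (-2m - 7)(n - 6m); both groups contain (n - 6m), giving (4x - 2m - 7)(n - 6m).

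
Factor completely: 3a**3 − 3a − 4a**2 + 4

Testing divisors of the constant over divisors of the leading coefficient, a = −1 is a root, so (a + 1) is a factor; dividing leaves 3a**2 − 7a + 4.
The remaining quadratic factors as (3a − 4)(a − 1).

(3a − 4)(a + 1)(a − 1)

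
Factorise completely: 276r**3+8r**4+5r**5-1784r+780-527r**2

(5r-2)(r+2)(r-3)(r**2+3r+65)

Trying the rational-root candidates, r = 2/5 is a root, giving the factor (5r-2) and quotient r**4+2r**3+56r**2-83r-390.
Next, r = 3 is a root, giving the factor (r-3) and quotient r**3+5r**2+71r+130.
Next, r = -2 is a root, so (r+2) is a factor; dividing leaves r**2+3r+65.
The quadratic r**2+3r+65 has discriminant -251 < 0 and is irreducible over ℤ.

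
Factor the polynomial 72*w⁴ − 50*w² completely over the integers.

Pull out the common factor 2*w²; 36*w² − 25 is a difference of squares.

2*w²*(6*w + 5)*(6*w − 5)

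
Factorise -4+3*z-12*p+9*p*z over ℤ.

(3*p+1)*(3*z-4)

Group as (9*p*z-12*p) + (3*z-4) = 3*p*(3*z-4) + (3*z-4).
Both groups share the factor (3*z-4).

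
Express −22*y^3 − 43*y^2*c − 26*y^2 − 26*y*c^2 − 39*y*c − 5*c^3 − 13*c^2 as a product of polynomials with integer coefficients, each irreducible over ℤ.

Group: 11*y*(−2*y^2 − 3*y*c − c^2) + (5*c + 13)*(−2*y^2 − 3*y*c − c^2); both groups contain (−2*y^2 − 3*y*c − c^2), so (11*y + 5*c + 13) is a factor with cofactor −2*y^2 − 3*y*c − c^2.
The cofactor groups again: −2*y^2 − 3*y*c − c^2 = −2*y*(y + c) − c*(y + c); both groups contain (y + c), giving −(2*y + c)*(y + c).

−(11*y + 5*c + 13)*(2*y + c)*(y + c)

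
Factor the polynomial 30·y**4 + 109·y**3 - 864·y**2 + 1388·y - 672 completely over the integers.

(5·y - 6)·(6·y - 7)·(y + 8)·(y - 2)

Testing divisors of the constant over divisors of the leading coefficient, y = 7/6 is a root, so (6·y - 7) divides it; the quotient is 5·y**3 + 24·y**2 - 116·y + 96.
Then y = 2 is a root, so (y - 2) divides it; the quotient is 5·y**2 + 34·y - 48.
The remaining quadratic factors as (5·y - 6)(y + 8).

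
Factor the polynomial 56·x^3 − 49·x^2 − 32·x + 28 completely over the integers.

(8·x − 7)·(7·x^2 − 4)

Group as (56·x^3 − 32·x) + (−49·x^2 + 28) = 8·x·(7·x^2 − 4) − 7·(7·x^2 − 4).
Both groups share the factor (7·x^2 − 4).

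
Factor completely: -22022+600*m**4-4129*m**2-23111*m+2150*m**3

Testing divisors of the constant over divisors of the leading coefficient, m = -11/5 is a root, so (5*m+11) divides it; the quotient is 120*m**3+166*m**2-1191*m-2002.
Then m = 13/4 is a root, so (4*m-13) is a factor; dividing leaves 30*m**2+139*m+154.
The remaining quadratic factors as (6*m+11)(5*m+14).

(4*m-13)*(5*m+11)*(5*m+14)*(6*m+11)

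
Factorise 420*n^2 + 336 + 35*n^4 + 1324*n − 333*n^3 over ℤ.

(5*n + 6)*(7*n + 2)*(n − 4)*(n − 7)

Trying the rational-root candidates, n = 7 is a root, so (n − 7) is a factor; dividing leaves 35*n^3 − 88*n^2 − 196*n − 48.
Then n = −2/7 is a root, so (7*n + 2) is a factor; dividing leaves 5*n^2 − 14*n − 24.
The remaining quadratic factors as (n − 4)(5*n + 6).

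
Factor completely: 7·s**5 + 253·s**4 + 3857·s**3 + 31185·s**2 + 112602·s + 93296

(7·s + 8)·(s + 14)·(s + 7)·(s**2 + 14·s + 119)

Trying the rational-root candidates, s = −8/7 is a root, so (7·s + 8) divides it; the quotient is s**4 + 35·s**3 + 511·s**2 + 3871·s + 11662.
Then s = −14 is a root, so (s + 14) is a factor; dividing leaves s**3 + 21·s**2 + 217·s + 833.
Then s = −7 is a root, so (s + 7) is a factor; dividing leaves s**2 + 14·s + 119.
The quadratic s**2 + 14·s + 119 has discriminant −280 < 0 and is irreducible over ℤ.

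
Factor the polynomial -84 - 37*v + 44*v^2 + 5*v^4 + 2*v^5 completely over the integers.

Among the possible rational roots, v = -4 is a root, so (v + 4) divides it; the quotient is 2*v^4 - 3*v^3 + 12*v^2 - 4*v - 21.
Then v = 3/2 is a root, so (2*v - 3) is a factor; dividing leaves v^3 + 6*v + 7.
Next, v = -1 is a root, so (v + 1) is a factor; dividing leaves v^2 - v + 7.
The quadratic v^2 - v + 7 has discriminant -27 < 0 and is irreducible over ℤ.

(2*v - 3)*(v + 1)*(v + 4)*(v^2 - v + 7)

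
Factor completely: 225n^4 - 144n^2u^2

Pull out the common factor 9n^2; 25n^2 - 16u^2 is a difference of squares.

9n^2(5n + 4u)(5n - 4u)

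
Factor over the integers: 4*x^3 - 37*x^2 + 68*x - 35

Trying the rational-root candidates, x = 5/4 is a root, so (4*x - 5) is a factor; dividing leaves x^2 - 8*x + 7.
The remaining quadratic factors as (x - 7)(x - 1).

(4*x - 5)*(x - 1)*(x - 7)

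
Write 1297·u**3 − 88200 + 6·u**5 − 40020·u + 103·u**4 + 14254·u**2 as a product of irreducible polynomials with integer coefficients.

(2·u + 3)·(3·u − 10)·(u + 15)·(u**2 + 4·u + 196)

Trying the rational-root candidates, u = −15 is a root, so (u + 15) is a factor; dividing leaves 6·u**4 + 13·u**3 + 1102·u**2 − 2276·u − 5880.
Next, u = 10/3 is a root, giving the factor (3·u − 10) and quotient 2·u**3 + 11·u**2 + 404·u + 588.
Continuing, u = −3/2 is a root, so (2·u + 3) divides it; the quotient is u**2 + 4·u + 196.
The quadratic u**2 + 4·u + 196 has discriminant −768 < 0 and is irreducible over ℤ.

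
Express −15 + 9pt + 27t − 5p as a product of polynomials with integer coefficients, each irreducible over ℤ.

Group as (9pt − 5p) + (27t − 15) = p(9t − 5) + 3(9t − 5).
Both groups share the factor (9t − 5).

(9t − 5)(p + 3)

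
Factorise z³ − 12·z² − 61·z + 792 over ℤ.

(z + 8)·(z − 11)·(z − 9)

By the rational root theorem, z = 9 is a root, so (z − 9) is a factor; dividing leaves z² − 3·z − 88.
The remaining quadratic factors as (z + 8)(z − 11).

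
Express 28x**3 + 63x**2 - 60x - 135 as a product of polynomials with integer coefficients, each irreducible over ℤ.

(4x + 9)(7x**2 - 15)

Group as (28x**3 - 60x) + (63x**2 - 135) = 4x(7x**2 - 15) + 9(7x**2 - 15).
Both groups share the factor (7x**2 - 15).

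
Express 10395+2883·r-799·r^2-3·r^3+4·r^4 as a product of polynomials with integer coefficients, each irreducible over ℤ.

By the rational root theorem, r = 7 is a root, giving the factor (r-7) and quotient 4·r^3+25·r^2-624·r-1485.
Next, r = -15 is a root, so (r+15) is a factor; dividing leaves 4·r^2-35·r-99.
The remaining quadratic factors as (r-11)(4·r+9).

(4·r+9)·(r+15)·(r-11)·(r-7)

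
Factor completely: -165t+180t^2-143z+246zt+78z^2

(6z+12t-11)(13z+15t)

Group: 6z(13z+15t) + (12t-11)(13z+15t); both groups contain (13z+15t).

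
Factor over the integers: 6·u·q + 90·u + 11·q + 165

(6·u + 11)·(q + 15)

Group as (6·u·q + 90·u) + (11·q + 165) = 6·u·(q + 15) + 11·(q + 15).
Both groups share the factor (q + 15).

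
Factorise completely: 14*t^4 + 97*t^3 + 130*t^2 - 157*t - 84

Trying the rational-root candidates, t = 1 is a root, so (t - 1) divides it; the quotient is 14*t^3 + 111*t^2 + 241*t + 84.
Next, t = -4 is a root, giving the factor (t + 4) and quotient 14*t^2 + 55*t + 21.
The remaining quadratic factors as (7*t + 3)(2*t + 7).

(2*t + 7)*(7*t + 3)*(t + 4)*(t - 1)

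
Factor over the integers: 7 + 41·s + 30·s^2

Need a pair with product 30·7 = 210 and sum 41: that's 35 and 6.
Split the middle term: 30·s^2 + 35·s + 6·s + 7 = 5·s·(6·s + 7) + (6·s + 7).

(5·s + 1)·(6·s + 7)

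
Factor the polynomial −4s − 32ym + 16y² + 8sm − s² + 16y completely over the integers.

Group: 4y(4y + s − 8m + 4) − s(4y + s − 8m + 4); both groups contain (4y + s − 8m + 4).

(4y + s − 8m + 4)(4y − s)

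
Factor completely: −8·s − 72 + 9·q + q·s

Group as (q·s + 9·q) + (−8·s − 72) = q·(s + 9) − 8·(s + 9).
Both groups share the factor (s + 9).

(q − 8)·(s + 9)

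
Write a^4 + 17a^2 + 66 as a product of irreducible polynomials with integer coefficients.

Substitute u = a^2 to get a quadratic in u, then factor.
a^2 + 11 is irreducible over ℤ (always positive, so no real roots).
a^2 + 6 is irreducible over ℤ (always positive, so no real roots).

(a^2 + 11)(a^2 + 6)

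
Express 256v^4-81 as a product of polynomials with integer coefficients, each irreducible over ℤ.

(4v+3)(4v-3)(16v^2+9)

Write as (16v^2)² − (9)², then factor 16v^2-9 once more.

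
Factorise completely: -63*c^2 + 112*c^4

7*c^2*(4*c + 3)*(4*c - 3)

Every term has a factor of 7*c^2. Then 16*c^2 - 9 = (4*c)² − (3)².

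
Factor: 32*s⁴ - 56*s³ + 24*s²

8*s²*(4*s - 3)*(s - 1)

Pull out the common factor 8*s², then factor the remaining trinomial.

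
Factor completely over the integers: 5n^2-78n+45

Need a pair with product 5·45 = 225 and sum -78: that's -3 and -75.
Split the middle term: 5n^2-3n - 75n+45 = n(5n-3) - 15(5n-3).

(5n-3)(n-15)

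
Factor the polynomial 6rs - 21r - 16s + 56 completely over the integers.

Group as (6rs - 21r) + (-16s + 56) = 3r(2s - 7) - 8(2s - 7).
Both groups share the factor (2s - 7).

(2s - 7)(3r - 8)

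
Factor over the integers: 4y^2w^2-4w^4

Every term has a factor of 4w^2. Then y^2-w^2 = (y)² − (w)².

4w^2(y-w)(y+w)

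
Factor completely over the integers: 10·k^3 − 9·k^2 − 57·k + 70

By the rational root theorem, k = 2 is a root, so (k − 2) is a factor; dividing leaves 10·k^2 + 11·k − 35.
The remaining quadratic factors as (2·k + 5)(5·k − 7).

(2·k + 5)·(5·k − 7)·(k − 2)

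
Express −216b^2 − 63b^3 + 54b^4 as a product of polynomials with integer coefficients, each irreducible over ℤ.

9b^2(2b + 3)(3b − 8)

Pull out the common factor 9b^2, then factor the remaining trinomial.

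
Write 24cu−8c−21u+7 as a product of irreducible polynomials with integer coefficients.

(3u−1)(8c−7)

Group as (24cu−8c) + (−21u+7) = 8c(3u−1) − 7(3u−1).
Both groups share the factor (3u−1).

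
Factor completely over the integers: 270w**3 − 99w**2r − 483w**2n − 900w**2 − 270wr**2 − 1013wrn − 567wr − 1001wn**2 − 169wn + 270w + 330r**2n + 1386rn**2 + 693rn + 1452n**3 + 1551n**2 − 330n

(9w − 11n)(5w − 6r − 12n − 15)(6w + 5r + 11n − 2)

Group: 9w(30w**2 − 11wr − 17wn − 100w − 30r**2 − 126rn − 63r − 132n**2 − 141n + 30) − 11n(30w**2 − 11wr − 17wn − 100w − 30r**2 − 126rn − 63r − 132n**2 − 141n + 30); both groups contain (30w**2 − 11wr − 17wn − 100w − 30r**2 − 126rn − 63r − 132n**2 − 141n + 30), so (9w − 11n) is a factor with cofactor 30w**2 − 11wr − 17wn − 100w − 30r**2 − 126rn − 63r − 132n**2 − 141n + 30.
The cofactor groups again: 30w**2 − 11wr − 17wn − 100w − 30r**2 − 126rn − 63r − 132n**2 − 141n + 30 = 5w(6w + 5r + 11n − 2) + (−6r − 12n − 15)(6w + 5r + 11n − 2); both groups contain (6w + 5r + 11n − 2), giving (5w − 6r − 12n − 15)(6w + 5r + 11n − 2).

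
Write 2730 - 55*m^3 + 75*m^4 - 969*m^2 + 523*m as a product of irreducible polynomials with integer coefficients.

(3*m + 5)*(5*m - 13)*(5*m - 14)*(m + 3)

Among the possible rational roots, m = -5/3 is a root, giving the factor (3*m + 5) and quotient 25*m^3 - 60*m^2 - 223*m + 546.
Next, m = 14/5 is a root, giving the factor (5*m - 14) and quotient 5*m^2 + 2*m - 39.
The remaining quadratic factors as (m + 3)(5*m - 13).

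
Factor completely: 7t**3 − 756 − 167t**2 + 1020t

By the rational root theorem, t = 9 is a root, so (t − 9) is a factor; dividing leaves 7t**2 − 104t + 84.
The remaining quadratic factors as (7t − 6)(t − 14).

(7t − 6)(t − 14)(t − 9)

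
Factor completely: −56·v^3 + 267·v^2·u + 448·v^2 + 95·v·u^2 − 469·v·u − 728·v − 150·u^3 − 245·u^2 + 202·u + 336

Group: 8·v·(−7·v^2 + 29·v·u + 49·v + 30·u^2 + u − 42) + (−5·u − 8)·(−7·v^2 + 29·v·u + 49·v + 30·u^2 + u − 42); both groups contain (−7·v^2 + 29·v·u + 49·v + 30·u^2 + u − 42), so (8·v − 5·u − 8) is a factor with cofactor −7·v^2 + 29·v·u + 49·v + 30·u^2 + u − 42.
The cofactor groups again: −7·v^2 + 29·v·u + 49·v + 30·u^2 + u − 42 = −7·v·(v − 5·u − 6) + (−6·u + 7)·(v − 5·u − 6); both groups contain (v − 5·u − 6), giving −(7·v + 6·u − 7)·(v − 5·u − 6).

−(8·v − 5·u − 8)·(v − 5·u − 6)·(7·v + 6·u − 7)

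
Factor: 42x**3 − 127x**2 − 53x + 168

Among the possible rational roots, x = −8/7 is a root, giving the factor (7x + 8) and quotient 6x**2 − 25x + 21.
The remaining quadratic factors as (x − 3)(6x − 7).

(6x − 7)(7x + 8)(x − 3)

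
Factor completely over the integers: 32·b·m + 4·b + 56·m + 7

Group as (32·b·m + 4·b) + (56·m + 7) = 4·b·(8·m + 1) + 7·(8·m + 1).
Both groups share the factor (8·m + 1).

(4·b + 7)·(8·m + 1)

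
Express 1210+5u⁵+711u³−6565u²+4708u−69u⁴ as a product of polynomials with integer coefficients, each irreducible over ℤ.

(5u+1)(u−1)(u−11)(u²−2u+110)

Testing divisors of the constant over divisors of the leading coefficient, u = 1 is a root, so (u−1) is a factor; dividing leaves 5u⁴−64u³+647u²−5918u−1210.
Continuing, u = −1/5 is a root, giving the factor (5u+1) and quotient u³−13u²+132u−1210.
Then u = 11 is a root, giving the factor (u−11) and quotient u²−2u+110.
The quadratic u²−2u+110 has discriminant −436 < 0 and is irreducible over ℤ.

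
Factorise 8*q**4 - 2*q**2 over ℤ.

2*q**2*(2*q + 1)*(2*q - 1)

Pull out the common factor 2*q**2; 4*q**2 - 1 is a difference of squares.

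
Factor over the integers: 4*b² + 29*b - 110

Need a pair with product 4·(-110) = -440 and sum 29: that's 40 and -11.
Split the middle term: 4*b² + 40*b - 11*b - 110 = 4*b*(b + 10) - 11*(b + 10).

(4*b - 11)*(b + 10)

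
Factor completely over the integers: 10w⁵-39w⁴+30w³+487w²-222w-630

(2w+5)(5w-7)(w+1)(w²-6w+18)

Trying the rational-root candidates, w = -1 is a root, so (w+1) divides it; the quotient is 10w⁴-49w³+79w²+408w-630.
Then w = 7/5 is a root, giving the factor (5w-7) and quotient 2w³-7w²+6w+90.
Next, w = -5/2 is a root, so (2w+5) is a factor; dividing leaves w²-6w+18.
The quadratic w²-6w+18 has discriminant -36 < 0 and is irreducible over ℤ.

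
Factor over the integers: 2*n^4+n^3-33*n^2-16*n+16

(2*n-1)*(n+1)*(n+4)*(n-4)

By the rational root theorem, n = 1/2 is a root, so (2*n-1) divides it; the quotient is n^3+n^2-16*n-16.
Then n = -4 is a root, giving the factor (n+4) and quotient n^2-3*n-4.
The remaining quadratic factors as (n-4)(n+1).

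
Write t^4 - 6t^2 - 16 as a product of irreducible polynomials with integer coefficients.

Substitute u = t^2 to get a quadratic in u, then factor.
t^2 - 8 is irreducible over ℤ (8 is not a perfect square).
t^2 + 2 is irreducible over ℤ (always positive, so no real roots).

(t^2 + 2)(t^2 - 8)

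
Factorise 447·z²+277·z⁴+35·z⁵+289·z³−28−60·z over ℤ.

(5·z+1)·(7·z−2)·(z+7)·(z²+z+2)

Testing divisors of the constant over divisors of the leading coefficient, z = 2/7 is a root, giving the factor (7·z−2) and quotient 5·z⁴+41·z³+53·z²+79·z+14.
Continuing, z = −7 is a root, giving the factor (z+7) and quotient 5·z³+6·z²+11·z+2.
Continuing, z = −1/5 is a root, giving the factor (5·z+1) and quotient z²+z+2.
The quadratic z²+z+2 has discriminant −7 < 0 and is irreducible over ℤ.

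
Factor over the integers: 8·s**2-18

Factor out 2, leaving 4·s**2-9, which is a difference of two squares.

2·(2·s+3)·(2·s-3)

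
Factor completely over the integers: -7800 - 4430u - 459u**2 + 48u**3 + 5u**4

(5u + 13)(u + 12)(u + 5)(u - 10)

By the rational root theorem, u = -5 is a root, so (u + 5) divides it; the quotient is 5u**3 + 23u**2 - 574u - 1560.
Then u = -13/5 is a root, so (5u + 13) is a factor; dividing leaves u**2 + 2u - 120.
The remaining quadratic factors as (u + 12)(u - 10).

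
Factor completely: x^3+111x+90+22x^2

(x+1)(x+15)(x+6)

Trying the rational-root candidates, x = −6 is a root, so (x+6) is a factor; dividing leaves x^2+16x+15.
The remaining quadratic factors as (x+1)(x+15).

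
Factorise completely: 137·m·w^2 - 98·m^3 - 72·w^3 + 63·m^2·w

Group: 7·m·(-14·m^2 + 25·m·w - 9·w^2) + 8·w·(-14·m^2 + 25·m·w - 9·w^2); both groups contain (-14·m^2 + 25·m·w - 9·w^2), so (7·m + 8·w) is a factor with cofactor -14·m^2 + 25·m·w - 9·w^2.
The cofactor groups again: -14·m^2 + 25·m·w - 9·w^2 = -7·m·(2·m - w) + 9·w·(2·m - w); both groups contain (2·m - w), giving -(7·m - 9·w)·(2·m - w).

-(2·m - w)·(7·m + 8·w)·(7·m - 9·w)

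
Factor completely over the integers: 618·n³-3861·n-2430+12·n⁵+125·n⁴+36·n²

(3·n+2)·(4·n-9)·(n+3)·(n²+9·n+45)

By the rational root theorem, n = -2/3 is a root, so (3·n+2) divides it; the quotient is 4·n⁴+39·n³+180·n²-108·n-1215.
Then n = -3 is a root, giving the factor (n+3) and quotient 4·n³+27·n²+99·n-405.
Then n = 9/4 is a root, so (4·n-9) divides it; the quotient is n²+9·n+45.
The quadratic n²+9·n+45 has discriminant -99 < 0 and is irreducible over ℤ.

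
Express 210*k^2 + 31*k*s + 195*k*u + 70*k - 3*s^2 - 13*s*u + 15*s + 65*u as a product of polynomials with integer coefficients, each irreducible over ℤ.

(14*k + 3*s + 13*u)*(15*k - s + 5)

Group: 15*k*(14*k + 3*s + 13*u) + (-s + 5)*(14*k + 3*s + 13*u); both groups contain (14*k + 3*s + 13*u).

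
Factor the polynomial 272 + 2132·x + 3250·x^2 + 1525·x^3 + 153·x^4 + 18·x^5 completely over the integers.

(3·x + 4)·(6·x + 1)·(x + 1)·(x^2 + 6·x + 68)

Trying the rational-root candidates, x = -1 is a root, so (x + 1) is a factor; dividing leaves 18·x^4 + 135·x^3 + 1390·x^2 + 1860·x + 272.
Then x = -4/3 is a root, so (3·x + 4) divides it; the quotient is 6·x^3 + 37·x^2 + 414·x + 68.
Continuing, x = -1/6 is a root, so (6·x + 1) divides it; the quotient is x^2 + 6·x + 68.
The quadratic x^2 + 6·x + 68 has discriminant -236 < 0 and is irreducible over ℤ.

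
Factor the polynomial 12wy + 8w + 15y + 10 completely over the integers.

(3y + 2)(4w + 5)

Group as (12wy + 8w) + (15y + 10) = 4w(3y + 2) + 5(3y + 2).
Both groups share the factor (3y + 2).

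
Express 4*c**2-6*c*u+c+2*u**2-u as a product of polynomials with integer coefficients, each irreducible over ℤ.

(4*c-2*u+1)*(c-u)

Group: 4*c*(c-u) + (-2*u+1)*(c-u); both groups contain (c-u).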